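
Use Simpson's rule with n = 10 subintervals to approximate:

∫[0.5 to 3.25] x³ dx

f(x) = x³
a = 0.5, b = 3.25, n = 10
h = (b - a)/n = 0.275000

Simpson's rule: (h/3)[f(x₀) + 4f(x₁) + 2f(x₂) + ... + f(xₙ)]

x_0 = 0.5000, f(x_0) = 0.125000, coefficient = 1
x_1 = 0.7750, f(x_1) = 0.465484, coefficient = 4
x_2 = 1.0500, f(x_2) = 1.157625, coefficient = 2
x_3 = 1.3250, f(x_3) = 2.326203, coefficient = 4
x_4 = 1.6000, f(x_4) = 4.096000, coefficient = 2
x_5 = 1.8750, f(x_5) = 6.591797, coefficient = 4
x_6 = 2.1500, f(x_6) = 9.938375, coefficient = 2
x_7 = 2.4250, f(x_7) = 14.260516, coefficient = 4
x_8 = 2.7000, f(x_8) = 19.683000, coefficient = 2
x_9 = 2.9750, f(x_9) = 26.330609, coefficient = 4
x_10 = 3.2500, f(x_10) = 34.328125, coefficient = 1

I ≈ (0.275000/3) × 304.101563 = 27.875977
Exact value: 27.875977
Error: 0.000000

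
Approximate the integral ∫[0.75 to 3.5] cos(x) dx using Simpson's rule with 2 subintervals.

f(x) = cos(x)
a = 0.75, b = 3.5, n = 2
h = (b - a)/n = 1.375000

Simpson's rule: (h/3)[f(x₀) + 4f(x₁) + 2f(x₂) + ... + f(xₙ)]

x_0 = 0.7500, f(x_0) = 0.731689, coefficient = 1
x_1 = 2.1250, f(x_1) = -0.526266, coefficient = 4
x_2 = 3.5000, f(x_2) = -0.936457, coefficient = 1

I ≈ (1.375000/3) × -2.309833 = -1.058674
Exact value: -1.032422
Error: 0.026252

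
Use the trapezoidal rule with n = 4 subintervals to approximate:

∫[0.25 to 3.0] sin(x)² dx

f(x) = sin(x)²
a = 0.25, b = 3.0, n = 4
h = (b - a)/n = 0.687500

Trapezoidal rule: (h/2)[f(x₀) + 2f(x₁) + 2f(x₂) + ... + f(xₙ)]

x_0 = 0.2500, f(x_0) = 0.061209, coefficient = 1
x_1 = 0.9375, f(x_1) = 0.649767, coefficient = 2
x_2 = 1.6250, f(x_2) = 0.997065, coefficient = 2
x_3 = 2.3125, f(x_3) = 0.543639, coefficient = 2
x_4 = 3.0000, f(x_4) = 0.019915, coefficient = 1

I ≈ (0.687500/2) × 4.462065 = 1.533835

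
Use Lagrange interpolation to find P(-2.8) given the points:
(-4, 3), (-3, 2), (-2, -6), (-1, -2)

Lagrange interpolation formula:
P(x) = Σ yᵢ × Lᵢ(x)
where Lᵢ(x) = Π_{j≠i} (x - xⱼ)/(xᵢ - xⱼ)

L_0(-2.8) = (-2.8 - (-3))/(-4 - (-3)) × (-2.8 - (-2))/(-4 - (-2)) × (-2.8 - (-1))/(-4 - (-1)) = -0.048000
L_1(-2.8) = (-2.8 - (-4))/(-3 - (-4)) × (-2.8 - (-2))/(-3 - (-2)) × (-2.8 - (-1))/(-3 - (-1)) = 0.864000
L_2(-2.8) = (-2.8 - (-4))/(-2 - (-4)) × (-2.8 - (-3))/(-2 - (-3)) × (-2.8 - (-1))/(-2 - (-1)) = 0.216000
L_3(-2.8) = (-2.8 - (-4))/(-1 - (-4)) × (-2.8 - (-3))/(-1 - (-3)) × (-2.8 - (-2))/(-1 - (-2)) = -0.032000

P(-2.8) = 3×L_0(-2.8) + 2×L_1(-2.8) + (-6)×L_2(-2.8) + (-2)×L_3(-2.8)
P(-2.8) = 0.352000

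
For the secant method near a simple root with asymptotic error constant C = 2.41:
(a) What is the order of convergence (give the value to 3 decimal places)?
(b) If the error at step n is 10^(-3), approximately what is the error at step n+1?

(a) Secant method has superlinear convergence with order φ = (1+√5)/2 ≈ 1.618.
    This means |e_{n+1}| ≈ C|e_n|^1.618.

(b) With |e_n| = 10^(-3) and C = 2.41:
    |e_{n+1}| ≈ 2.41 × (10^(-3))^1.618 = 2.41 × 10^(-4.85)

(a) ≈ 1.618 (golden ratio); (b) |e_{n+1}| ≈ 3.372e-05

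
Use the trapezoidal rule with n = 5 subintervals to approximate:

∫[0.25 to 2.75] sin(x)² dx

f(x) = sin(x)²
a = 0.25, b = 2.75, n = 5
h = (b - a)/n = 0.500000

Trapezoidal rule: (h/2)[f(x₀) + 2f(x₁) + 2f(x₂) + ... + f(xₙ)]

x_0 = 0.2500, f(x_0) = 0.061209, coefficient = 1
x_1 = 0.7500, f(x_1) = 0.464631, coefficient = 2
x_2 = 1.2500, f(x_2) = 0.900572, coefficient = 2
x_3 = 1.7500, f(x_3) = 0.968228, coefficient = 2
x_4 = 2.2500, f(x_4) = 0.605398, coefficient = 2
x_5 = 2.7500, f(x_5) = 0.145665, coefficient = 1

I ≈ (0.500000/2) × 6.084533 = 1.521133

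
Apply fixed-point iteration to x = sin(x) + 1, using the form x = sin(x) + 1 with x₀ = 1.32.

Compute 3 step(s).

Equation: x = sin(x) + 1
Fixed-point form: x = sin(x) + 1
x₀ = 1.32

x_1 = g(1.320000) = 1.968715
x_2 = g(1.968715) = 1.921869
x_3 = g(1.921869) = 1.939004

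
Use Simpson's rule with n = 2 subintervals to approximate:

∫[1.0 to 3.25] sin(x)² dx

f(x) = sin(x)²
a = 1.0, b = 3.25, n = 2
h = (b - a)/n = 1.125000

Simpson's rule: (h/3)[f(x₀) + 4f(x₁) + 2f(x₂) + ... + f(xₙ)]

x_0 = 1.0000, f(x_0) = 0.708073, coefficient = 1
x_1 = 2.1250, f(x_1) = 0.723044, coefficient = 4
x_2 = 3.2500, f(x_2) = 0.011706, coefficient = 1

I ≈ (1.125000/3) × 3.611955 = 1.354483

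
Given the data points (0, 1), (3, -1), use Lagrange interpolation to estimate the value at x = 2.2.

Lagrange interpolation formula:
P(x) = Σ yᵢ × Lᵢ(x)
where Lᵢ(x) = Π_{j≠i} (x - xⱼ)/(xᵢ - xⱼ)

L_0(2.2) = (2.2 - 3)/(0 - 3) = 0.266667
L_1(2.2) = (2.2 - 0)/(3 - 0) = 0.733333

P(2.2) = 1×L_0(2.2) + (-1)×L_1(2.2)
P(2.2) = -0.466667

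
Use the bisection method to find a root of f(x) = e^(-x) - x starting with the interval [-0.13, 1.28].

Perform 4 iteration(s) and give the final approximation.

f(x) = e^(-x) - x
Initial interval: [-0.13, 1.28]

Iteration 1:
  c_1 = (-0.130000 + 1.280000)/2 = 0.575000
  f(c_1) = f(0.575000) = -0.012295
  f(a) × f(c) < 0, new interval: [-0.130000, 0.575000]
Iteration 2:
  c_2 = (-0.130000 + 0.575000)/2 = 0.222500
  f(c_2) = f(0.222500) = 0.578015
  f(a) × f(c) ≥ 0, new interval: [0.222500, 0.575000]
Iteration 3:
  c_3 = (0.222500 + 0.575000)/2 = 0.398750
  f(c_3) = f(0.398750) = 0.272408
  f(a) × f(c) ≥ 0, new interval: [0.398750, 0.575000]
Iteration 4:
  c_4 = (0.398750 + 0.575000)/2 = 0.486875
  f(c_4) = f(0.486875) = 0.127669
  f(a) × f(c) ≥ 0, new interval: [0.486875, 0.575000]

After 4 iteration(s), the approximation is c_4 = 0.486875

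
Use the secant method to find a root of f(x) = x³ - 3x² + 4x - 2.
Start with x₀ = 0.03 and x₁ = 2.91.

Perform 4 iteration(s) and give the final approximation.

f(x) = x³ - 3x² + 4x - 2
x₀ = 0.03, x₁ = 2.91

Secant formula: x_{n+1} = x_n - f(x_n)(x_n - x_{n-1})/(f(x_n) - f(x_{n-1}))

Iteration 1:
  f(0.030000) = -1.882673
  f(2.910000) = 8.877871
  x_2 = 2.910000 - 8.877871×(2.910000 - 0.030000)/(8.877871 - (-1.882673))
       = 0.533887
Iteration 2:
  f(2.910000) = 8.877871
  f(0.533887) = -0.567381
  x_3 = 0.533887 - (-0.567381)×(0.533887 - 2.910000)/(-0.567381 - 8.877871)
       = 0.676621
Iteration 3:
  f(0.533887) = -0.567381
  f(0.676621) = -0.357196
  x_4 = 0.676621 - (-0.357196)×(0.676621 - 0.533887)/(-0.357196 - (-0.567381))
       = 0.919188
Iteration 4:
  f(0.676621) = -0.357196
  f(0.919188) = -0.081340
  x_5 = 0.919188 - (-0.081340)×(0.919188 - 0.676621)/(-0.081340 - (-0.357196))
       = 0.990712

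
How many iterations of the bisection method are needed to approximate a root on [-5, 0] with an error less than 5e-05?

We need (b-a)/2^n ≤ 5e-05
(0 - (-5))/2^n ≤ 5e-05
5/2^n ≤ 5e-05
2^n ≥ 100000
n ≥ log₂(100000) = 16.61
n ≥ 17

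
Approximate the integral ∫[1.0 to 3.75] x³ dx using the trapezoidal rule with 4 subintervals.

f(x) = x³
a = 1.0, b = 3.75, n = 4
h = (b - a)/n = 0.687500

Trapezoidal rule: (h/2)[f(x₀) + 2f(x₁) + 2f(x₂) + ... + f(xₙ)]

x_0 = 1.0000, f(x_0) = 1.000000, coefficient = 1
x_1 = 1.6875, f(x_1) = 4.805420, coefficient = 2
x_2 = 2.3750, f(x_2) = 13.396484, coefficient = 2
x_3 = 3.0625, f(x_3) = 28.722900, coefficient = 2
x_4 = 3.7500, f(x_4) = 52.734375, coefficient = 1

I ≈ (0.687500/2) × 147.583984 = 50.731995
Exact value: 49.188477
Error: 1.543518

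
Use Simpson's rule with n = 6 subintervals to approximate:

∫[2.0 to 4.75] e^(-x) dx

f(x) = e^(-x)
a = 2.0, b = 4.75, n = 6
h = (b - a)/n = 0.458333

Simpson's rule: (h/3)[f(x₀) + 4f(x₁) + 2f(x₂) + ... + f(xₙ)]

x_0 = 2.0000, f(x_0) = 0.135335, coefficient = 1
x_1 = 2.4583, f(x_1) = 0.085577, coefficient = 4
x_2 = 2.9167, f(x_2) = 0.054114, coefficient = 2
x_3 = 3.3750, f(x_3) = 0.034218, coefficient = 4
x_4 = 3.8333, f(x_4) = 0.021637, coefficient = 2
x_5 = 4.2917, f(x_5) = 0.013682, coefficient = 4
x_6 = 4.7500, f(x_6) = 0.008652, coefficient = 1

I ≈ (0.458333/3) × 0.829400 = 0.126714
Exact value: 0.126684
Error: 0.000030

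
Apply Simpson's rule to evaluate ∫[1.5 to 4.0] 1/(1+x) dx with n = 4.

f(x) = 1/(1+x)
a = 1.5, b = 4.0, n = 4
h = (b - a)/n = 0.625000

Simpson's rule: (h/3)[f(x₀) + 4f(x₁) + 2f(x₂) + ... + f(xₙ)]

x_0 = 1.5000, f(x_0) = 0.400000, coefficient = 1
x_1 = 2.1250, f(x_1) = 0.320000, coefficient = 4
x_2 = 2.7500, f(x_2) = 0.266667, coefficient = 2
x_3 = 3.3750, f(x_3) = 0.228571, coefficient = 4
x_4 = 4.0000, f(x_4) = 0.200000, coefficient = 1

I ≈ (0.625000/3) × 3.327619 = 0.693254
Exact value: 0.693147
Error: 0.000107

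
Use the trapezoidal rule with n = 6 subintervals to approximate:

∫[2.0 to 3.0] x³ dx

f(x) = x³
a = 2.0, b = 3.0, n = 6
h = (b - a)/n = 0.166667

Trapezoidal rule: (h/2)[f(x₀) + 2f(x₁) + 2f(x₂) + ... + f(xₙ)]

x_0 = 2.0000, f(x_0) = 8.000000, coefficient = 1
x_1 = 2.1667, f(x_1) = 10.171296, coefficient = 2
x_2 = 2.3333, f(x_2) = 12.703704, coefficient = 2
x_3 = 2.5000, f(x_3) = 15.625000, coefficient = 2
x_4 = 2.6667, f(x_4) = 18.962963, coefficient = 2
x_5 = 2.8333, f(x_5) = 22.745370, coefficient = 2
x_6 = 3.0000, f(x_6) = 27.000000, coefficient = 1

I ≈ (0.166667/2) × 195.416667 = 16.284722
Exact value: 16.250000
Error: 0.034722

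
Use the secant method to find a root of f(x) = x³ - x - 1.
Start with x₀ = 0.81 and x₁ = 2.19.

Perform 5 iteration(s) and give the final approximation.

f(x) = x³ - x - 1
x₀ = 0.81, x₁ = 2.19

Secant formula: x_{n+1} = x_n - f(x_n)(x_n - x_{n-1})/(f(x_n) - f(x_{n-1}))

Iteration 1:
  f(0.810000) = -1.278559
  f(2.190000) = 7.313459
  x_2 = 2.190000 - 7.313459×(2.190000 - 0.810000)/(7.313459 - (-1.278559))
       = 1.015355
Iteration 2:
  f(2.190000) = 7.313459
  f(1.015355) = -0.968580
  x_3 = 1.015355 - (-0.968580)×(1.015355 - 2.190000)/(-0.968580 - 7.313459)
       = 1.152729
Iteration 3:
  f(1.015355) = -0.968580
  f(1.152729) = -0.621002
  x_4 = 1.152729 - (-0.621002)×(1.152729 - 1.015355)/(-0.621002 - (-0.968580))
       = 1.398169
Iteration 4:
  f(1.152729) = -0.621002
  f(1.398169) = 0.335077
  x_5 = 1.398169 - 0.335077×(1.398169 - 1.152729)/(0.335077 - (-0.621002))
       = 1.312149
Iteration 5:
  f(1.398169) = 0.335077
  f(1.312149) = -0.052975
  x_6 = 1.312149 - (-0.052975)×(1.312149 - 1.398169)/(-0.052975 - 0.335077)
       = 1.323892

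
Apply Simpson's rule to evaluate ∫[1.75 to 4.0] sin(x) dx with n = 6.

f(x) = sin(x)
a = 1.75, b = 4.0, n = 6
h = (b - a)/n = 0.375000

Simpson's rule: (h/3)[f(x₀) + 4f(x₁) + 2f(x₂) + ... + f(xₙ)]

x_0 = 1.7500, f(x_0) = 0.983986, coefficient = 1
x_1 = 2.1250, f(x_1) = 0.850320, coefficient = 4
x_2 = 2.5000, f(x_2) = 0.598472, coefficient = 2
x_3 = 2.8750, f(x_3) = 0.263446, coefficient = 4
x_4 = 3.2500, f(x_4) = -0.108195, coefficient = 2
x_5 = 3.6250, f(x_5) = -0.464799, coefficient = 4
x_6 = 4.0000, f(x_6) = -0.756802, coefficient = 1

I ≈ (0.375000/3) × 3.803605 = 0.475451
Exact value: 0.475398
Error: 0.000053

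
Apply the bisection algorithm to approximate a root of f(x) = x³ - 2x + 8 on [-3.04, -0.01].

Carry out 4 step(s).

f(x) = x³ - 2x + 8
Initial interval: [-3.04, -0.01]

Iteration 1:
  c_1 = (-3.040000 + (-0.010000))/2 = -1.525000
  f(c_1) = f(-1.525000) = 7.503422
  f(a) × f(c) < 0, new interval: [-3.040000, -1.525000]
Iteration 2:
  c_2 = (-3.040000 + (-1.525000))/2 = -2.282500
  f(c_2) = f(-2.282500) = 0.673617
  f(a) × f(c) < 0, new interval: [-3.040000, -2.282500]
Iteration 3:
  c_3 = (-3.040000 + (-2.282500))/2 = -2.661250
  f(c_3) = f(-2.661250) = -5.525142
  f(a) × f(c) ≥ 0, new interval: [-2.661250, -2.282500]
Iteration 4:
  c_4 = (-2.661250 + (-2.282500))/2 = -2.471875
  f(c_4) = f(-2.471875) = -2.159817
  f(a) × f(c) ≥ 0, new interval: [-2.471875, -2.282500]

After 4 iteration(s), the approximation is c_4 = -2.471875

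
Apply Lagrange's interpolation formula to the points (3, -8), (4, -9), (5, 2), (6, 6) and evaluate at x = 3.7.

Lagrange interpolation formula:
P(x) = Σ yᵢ × Lᵢ(x)
where Lᵢ(x) = Π_{j≠i} (x - xⱼ)/(xᵢ - xⱼ)

L_0(3.7) = (3.7 - 4)/(3 - 4) × (3.7 - 5)/(3 - 5) × (3.7 - 6)/(3 - 6) = 0.149500
L_1(3.7) = (3.7 - 3)/(4 - 3) × (3.7 - 5)/(4 - 5) × (3.7 - 6)/(4 - 6) = 1.046500
L_2(3.7) = (3.7 - 3)/(5 - 3) × (3.7 - 4)/(5 - 4) × (3.7 - 6)/(5 - 6) = -0.241500
L_3(3.7) = (3.7 - 3)/(6 - 3) × (3.7 - 4)/(6 - 4) × (3.7 - 5)/(6 - 5) = 0.045500

P(3.7) = (-8)×L_0(3.7) + (-9)×L_1(3.7) + 2×L_2(3.7) + 6×L_3(3.7)
P(3.7) = -10.824500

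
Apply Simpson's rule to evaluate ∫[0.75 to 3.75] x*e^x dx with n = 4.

f(x) = x*e^x
a = 0.75, b = 3.75, n = 4
h = (b - a)/n = 0.750000

Simpson's rule: (h/3)[f(x₀) + 4f(x₁) + 2f(x₂) + ... + f(xₙ)]

x_0 = 0.7500, f(x_0) = 1.587750, coefficient = 1
x_1 = 1.5000, f(x_1) = 6.722534, coefficient = 4
x_2 = 2.2500, f(x_2) = 21.347406, coefficient = 2
x_3 = 3.0000, f(x_3) = 60.256611, coefficient = 4
x_4 = 3.7500, f(x_4) = 159.454058, coefficient = 1

I ≈ (0.750000/3) × 471.653196 = 117.913299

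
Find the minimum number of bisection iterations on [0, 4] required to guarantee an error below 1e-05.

We need (b-a)/2^n ≤ 1e-05
(4 - 0)/2^n ≤ 1e-05
4/2^n ≤ 1e-05
2^n ≥ 400000
n ≥ log₂(400000) = 18.61
n ≥ 19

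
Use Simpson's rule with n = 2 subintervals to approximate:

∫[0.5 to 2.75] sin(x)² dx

f(x) = sin(x)²
a = 0.5, b = 2.75, n = 2
h = (b - a)/n = 1.125000

Simpson's rule: (h/3)[f(x₀) + 4f(x₁) + 2f(x₂) + ... + f(xₙ)]

x_0 = 0.5000, f(x_0) = 0.229849, coefficient = 1
x_1 = 1.6250, f(x_1) = 0.997065, coefficient = 4
x_2 = 2.7500, f(x_2) = 0.145665, coefficient = 1

I ≈ (1.125000/3) × 4.363773 = 1.636415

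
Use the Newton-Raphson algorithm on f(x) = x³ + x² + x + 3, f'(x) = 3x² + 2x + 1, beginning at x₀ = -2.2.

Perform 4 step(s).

f(x) = x³ + x² + x + 3
f'(x) = 3x² + 2x + 1
x₀ = -2.2

Newton-Raphson formula: x_{n+1} = x_n - f(x_n)/f'(x_n)

Iteration 1:
  f(-2.200000) = -5.008000
  f'(-2.200000) = 11.120000
  x_1 = -2.200000 - (-5.008000)/11.120000 = -1.749640
Iteration 2:
  f(-1.749640) = -1.044470
  f'(-1.749640) = 6.684443
  x_2 = -1.749640 - (-1.044470)/6.684443 = -1.593386
Iteration 3:
  f(-1.593386) = -0.099924
  f'(-1.593386) = 5.429868
  x_3 = -1.593386 - (-0.099924)/5.429868 = -1.574984
Iteration 4:
  f(-1.574984) = -0.001274
  f'(-1.574984) = 5.291755
  x_4 = -1.574984 - (-0.001274)/5.291755 = -1.574743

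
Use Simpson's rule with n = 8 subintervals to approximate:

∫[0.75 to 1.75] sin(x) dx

f(x) = sin(x)
a = 0.75, b = 1.75, n = 8
h = (b - a)/n = 0.125000

Simpson's rule: (h/3)[f(x₀) + 4f(x₁) + 2f(x₂) + ... + f(xₙ)]

x_0 = 0.7500, f(x_0) = 0.681639, coefficient = 1
x_1 = 0.8750, f(x_1) = 0.767544, coefficient = 4
x_2 = 1.0000, f(x_2) = 0.841471, coefficient = 2
x_3 = 1.1250, f(x_3) = 0.902268, coefficient = 4
x_4 = 1.2500, f(x_4) = 0.948985, coefficient = 2
x_5 = 1.3750, f(x_5) = 0.980893, coefficient = 4
x_6 = 1.5000, f(x_6) = 0.997495, coefficient = 2
x_7 = 1.6250, f(x_7) = 0.998531, coefficient = 4
x_8 = 1.7500, f(x_8) = 0.983986, coefficient = 1

I ≈ (0.125000/3) × 21.838468 = 0.909936
Exact value: 0.909935
Error: 0.000001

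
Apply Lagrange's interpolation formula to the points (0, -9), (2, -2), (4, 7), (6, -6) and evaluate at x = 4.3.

Lagrange interpolation formula:
P(x) = Σ yᵢ × Lᵢ(x)
where Lᵢ(x) = Π_{j≠i} (x - xⱼ)/(xᵢ - xⱼ)

L_0(4.3) = (4.3 - 2)/(0 - 2) × (4.3 - 4)/(0 - 4) × (4.3 - 6)/(0 - 6) = 0.024437
L_1(4.3) = (4.3 - 0)/(2 - 0) × (4.3 - 4)/(2 - 4) × (4.3 - 6)/(2 - 6) = -0.137062
L_2(4.3) = (4.3 - 0)/(4 - 0) × (4.3 - 2)/(4 - 2) × (4.3 - 6)/(4 - 6) = 1.050812
L_3(4.3) = (4.3 - 0)/(6 - 0) × (4.3 - 2)/(6 - 2) × (4.3 - 4)/(6 - 4) = 0.061812

P(4.3) = (-9)×L_0(4.3) + (-2)×L_1(4.3) + 7×L_2(4.3) + (-6)×L_3(4.3)
P(4.3) = 7.039000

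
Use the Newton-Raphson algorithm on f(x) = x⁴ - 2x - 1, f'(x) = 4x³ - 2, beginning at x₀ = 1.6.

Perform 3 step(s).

f(x) = x⁴ - 2x - 1
f'(x) = 4x³ - 2
x₀ = 1.6

Newton-Raphson formula: x_{n+1} = x_n - f(x_n)/f'(x_n)

Iteration 1:
  f(1.600000) = 2.353600
  f'(1.600000) = 14.384000
  x_1 = 1.600000 - 2.353600/14.384000 = 1.436374
Iteration 2:
  f(1.436374) = 0.383921
  f'(1.436374) = 9.853930
  x_2 = 1.436374 - 0.383921/9.853930 = 1.397413
Iteration 3:
  f(1.397413) = 0.018454
  f'(1.397413) = 8.915255
  x_3 = 1.397413 - 0.018454/8.915255 = 1.395343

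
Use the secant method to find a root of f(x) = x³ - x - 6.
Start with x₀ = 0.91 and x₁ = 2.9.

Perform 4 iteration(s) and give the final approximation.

f(x) = x³ - x - 6
x₀ = 0.91, x₁ = 2.9

Secant formula: x_{n+1} = x_n - f(x_n)(x_n - x_{n-1})/(f(x_n) - f(x_{n-1}))

Iteration 1:
  f(0.910000) = -6.156429
  f(2.900000) = 15.489000
  x_2 = 2.900000 - 15.489000×(2.900000 - 0.910000)/(15.489000 - (-6.156429))
       = 1.475999
Iteration 2:
  f(2.900000) = 15.489000
  f(1.475999) = -4.260427
  x_3 = 1.475999 - (-4.260427)×(1.475999 - 2.900000)/(-4.260427 - 15.489000)
       = 1.783190
Iteration 3:
  f(1.475999) = -4.260427
  f(1.783190) = -2.113059
  x_4 = 1.783190 - (-2.113059)×(1.783190 - 1.475999)/(-2.113059 - (-4.260427))
       = 2.085474
Iteration 4:
  f(1.783190) = -2.113059
  f(2.085474) = 0.984668
  x_5 = 2.085474 - 0.984668×(2.085474 - 1.783190)/(0.984668 - (-2.113059))
       = 1.989387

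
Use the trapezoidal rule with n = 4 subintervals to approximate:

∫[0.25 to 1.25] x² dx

f(x) = x²
a = 0.25, b = 1.25, n = 4
h = (b - a)/n = 0.250000

Trapezoidal rule: (h/2)[f(x₀) + 2f(x₁) + 2f(x₂) + ... + f(xₙ)]

x_0 = 0.2500, f(x_0) = 0.062500, coefficient = 1
x_1 = 0.5000, f(x_1) = 0.250000, coefficient = 2
x_2 = 0.7500, f(x_2) = 0.562500, coefficient = 2
x_3 = 1.0000, f(x_3) = 1.000000, coefficient = 2
x_4 = 1.2500, f(x_4) = 1.562500, coefficient = 1

I ≈ (0.250000/2) × 5.250000 = 0.656250
Exact value: 0.645833
Error: 0.010417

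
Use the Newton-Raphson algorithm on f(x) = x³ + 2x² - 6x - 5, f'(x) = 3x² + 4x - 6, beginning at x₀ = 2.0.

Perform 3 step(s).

f(x) = x³ + 2x² - 6x - 5
f'(x) = 3x² + 4x - 6
x₀ = 2.0

Newton-Raphson formula: x_{n+1} = x_n - f(x_n)/f'(x_n)

Iteration 1:
  f(2.000000) = -1.000000
  f'(2.000000) = 14.000000
  x_1 = 2.000000 - (-1.000000)/14.000000 = 2.071429
Iteration 2:
  f(2.071429) = 0.041181
  f'(2.071429) = 15.158163
  x_2 = 2.071429 - 0.041181/15.158163 = 2.068712
Iteration 3:
  f(2.068712) = 0.000061
  f'(2.068712) = 15.113553
  x_3 = 2.068712 - 0.000061/15.113553 = 2.068708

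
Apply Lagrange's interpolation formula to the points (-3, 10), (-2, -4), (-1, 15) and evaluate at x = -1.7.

Lagrange interpolation formula:
P(x) = Σ yᵢ × Lᵢ(x)
where Lᵢ(x) = Π_{j≠i} (x - xⱼ)/(xᵢ - xⱼ)

L_0(-1.7) = (-1.7 - (-2))/(-3 - (-2)) × (-1.7 - (-1))/(-3 - (-1)) = -0.105000
L_1(-1.7) = (-1.7 - (-3))/(-2 - (-3)) × (-1.7 - (-1))/(-2 - (-1)) = 0.910000
L_2(-1.7) = (-1.7 - (-3))/(-1 - (-3)) × (-1.7 - (-2))/(-1 - (-2)) = 0.195000

P(-1.7) = 10×L_0(-1.7) + (-4)×L_1(-1.7) + 15×L_2(-1.7)
P(-1.7) = -1.765000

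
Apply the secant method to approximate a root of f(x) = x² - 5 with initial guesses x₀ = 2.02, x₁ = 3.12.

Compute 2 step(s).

f(x) = x² - 5
x₀ = 2.02, x₁ = 3.12

Secant formula: x_{n+1} = x_n - f(x_n)(x_n - x_{n-1})/(f(x_n) - f(x_{n-1}))

Iteration 1:
  f(2.020000) = -0.919600
  f(3.120000) = 4.734400
  x_2 = 3.120000 - 4.734400×(3.120000 - 2.020000)/(4.734400 - (-0.919600))
       = 2.198911
Iteration 2:
  f(3.120000) = 4.734400
  f(2.198911) = -0.164793
  x_3 = 2.198911 - (-0.164793)×(2.198911 - 3.120000)/(-0.164793 - 4.734400)
       = 2.229893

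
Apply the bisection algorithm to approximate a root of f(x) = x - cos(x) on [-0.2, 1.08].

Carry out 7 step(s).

f(x) = x - cos(x)
Initial interval: [-0.2, 1.08]

Iteration 1:
  c_1 = (-0.200000 + 1.080000)/2 = 0.440000
  f(c_1) = f(0.440000) = -0.464752
  f(a) × f(c) ≥ 0, new interval: [0.440000, 1.080000]
Iteration 2:
  c_2 = (0.440000 + 1.080000)/2 = 0.760000
  f(c_2) = f(0.760000) = 0.035164
  f(a) × f(c) < 0, new interval: [0.440000, 0.760000]
Iteration 3:
  c_3 = (0.440000 + 0.760000)/2 = 0.600000
  f(c_3) = f(0.600000) = -0.225336
  f(a) × f(c) ≥ 0, new interval: [0.600000, 0.760000]
Iteration 4:
  c_4 = (0.600000 + 0.760000)/2 = 0.680000
  f(c_4) = f(0.680000) = -0.097573
  f(a) × f(c) ≥ 0, new interval: [0.680000, 0.760000]
Iteration 5:
  c_5 = (0.680000 + 0.760000)/2 = 0.720000
  f(c_5) = f(0.720000) = -0.031806
  f(a) × f(c) ≥ 0, new interval: [0.720000, 0.760000]
Iteration 6:
  c_6 = (0.720000 + 0.760000)/2 = 0.740000
  f(c_6) = f(0.740000) = 0.001531
  f(a) × f(c) < 0, new interval: [0.720000, 0.740000]
Iteration 7:
  c_7 = (0.720000 + 0.740000)/2 = 0.730000
  f(c_7) = f(0.730000) = -0.015174
  f(a) × f(c) ≥ 0, new interval: [0.730000, 0.740000]

After 7 iteration(s), the approximation is c_7 = 0.730000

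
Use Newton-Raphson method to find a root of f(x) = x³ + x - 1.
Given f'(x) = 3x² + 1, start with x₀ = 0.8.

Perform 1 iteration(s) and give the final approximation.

f(x) = x³ + x - 1
f'(x) = 3x² + 1
x₀ = 0.8

Newton-Raphson formula: x_{n+1} = x_n - f(x_n)/f'(x_n)

Iteration 1:
  f(0.800000) = 0.312000
  f'(0.800000) = 2.920000
  x_1 = 0.800000 - 0.312000/2.920000 = 0.693151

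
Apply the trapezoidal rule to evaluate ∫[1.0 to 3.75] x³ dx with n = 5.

f(x) = x³
a = 1.0, b = 3.75, n = 5
h = (b - a)/n = 0.550000

Trapezoidal rule: (h/2)[f(x₀) + 2f(x₁) + 2f(x₂) + ... + f(xₙ)]

x_0 = 1.0000, f(x_0) = 1.000000, coefficient = 1
x_1 = 1.5500, f(x_1) = 3.723875, coefficient = 2
x_2 = 2.1000, f(x_2) = 9.261000, coefficient = 2
x_3 = 2.6500, f(x_3) = 18.609625, coefficient = 2
x_4 = 3.2000, f(x_4) = 32.768000, coefficient = 2
x_5 = 3.7500, f(x_5) = 52.734375, coefficient = 1

I ≈ (0.550000/2) × 182.459375 = 50.176328
Exact value: 49.188477
Error: 0.987852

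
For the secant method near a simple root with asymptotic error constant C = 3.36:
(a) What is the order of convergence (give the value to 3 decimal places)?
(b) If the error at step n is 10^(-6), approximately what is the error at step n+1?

(a) Secant method has superlinear convergence with order φ = (1+√5)/2 ≈ 1.618.
    This means |e_{n+1}| ≈ C|e_n|^1.618.

(b) With |e_n| = 10^(-6) and C = 3.36:
    |e_{n+1}| ≈ 3.36 × (10^(-6))^1.618 = 3.36 × 10^(-9.71)

(a) ≈ 1.618 (golden ratio); (b) |e_{n+1}| ≈ 6.579e-10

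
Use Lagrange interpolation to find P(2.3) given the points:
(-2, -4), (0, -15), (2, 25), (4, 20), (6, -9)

Lagrange interpolation formula:
P(x) = Σ yᵢ × Lᵢ(x)
where Lᵢ(x) = Π_{j≠i} (x - xⱼ)/(xᵢ - xⱼ)

L_0(2.3) = (2.3 - 0)/(-2 - 0) × (2.3 - 2)/(-2 - 2) × (2.3 - 4)/(-2 - 4) × (2.3 - 6)/(-2 - 6) = 0.011302
L_1(2.3) = (2.3 - (-2))/(0 - (-2)) × (2.3 - 2)/(0 - 2) × (2.3 - 4)/(0 - 4) × (2.3 - 6)/(0 - 6) = -0.084522
L_2(2.3) = (2.3 - (-2))/(2 - (-2)) × (2.3 - 0)/(2 - 0) × (2.3 - 4)/(2 - 4) × (2.3 - 6)/(2 - 6) = 0.972002
L_3(2.3) = (2.3 - (-2))/(4 - (-2)) × (2.3 - 0)/(4 - 0) × (2.3 - 2)/(4 - 2) × (2.3 - 6)/(4 - 6) = 0.114353
L_4(2.3) = (2.3 - (-2))/(6 - (-2)) × (2.3 - 0)/(6 - 0) × (2.3 - 2)/(6 - 2) × (2.3 - 4)/(6 - 4) = -0.013135

P(2.3) = (-4)×L_0(2.3) + (-15)×L_1(2.3) + 25×L_2(2.3) + 20×L_3(2.3) + (-9)×L_4(2.3)
P(2.3) = 27.927937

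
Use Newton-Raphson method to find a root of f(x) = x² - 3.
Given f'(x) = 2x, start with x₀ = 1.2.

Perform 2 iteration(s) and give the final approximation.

f(x) = x² - 3
f'(x) = 2x
x₀ = 1.2

Newton-Raphson formula: x_{n+1} = x_n - f(x_n)/f'(x_n)

Iteration 1:
  f(1.200000) = -1.560000
  f'(1.200000) = 2.400000
  x_1 = 1.200000 - (-1.560000)/2.400000 = 1.850000
Iteration 2:
  f(1.850000) = 0.422500
  f'(1.850000) = 3.700000
  x_2 = 1.850000 - 0.422500/3.700000 = 1.735811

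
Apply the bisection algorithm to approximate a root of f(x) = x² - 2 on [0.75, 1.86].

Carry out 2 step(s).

f(x) = x² - 2
Initial interval: [0.75, 1.86]

Iteration 1:
  c_1 = (0.750000 + 1.860000)/2 = 1.305000
  f(c_1) = f(1.305000) = -0.296975
  f(a) × f(c) ≥ 0, new interval: [1.305000, 1.860000]
Iteration 2:
  c_2 = (1.305000 + 1.860000)/2 = 1.582500
  f(c_2) = f(1.582500) = 0.504306
  f(a) × f(c) < 0, new interval: [1.305000, 1.582500]

After 2 iteration(s), the approximation is c_2 = 1.582500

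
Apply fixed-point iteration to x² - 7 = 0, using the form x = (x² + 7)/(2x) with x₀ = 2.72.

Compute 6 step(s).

Equation: x² - 7 = 0
Fixed-point form: x = (x² + 7)/(2x)
x₀ = 2.72

x_1 = g(2.720000) = 2.646765
x_2 = g(2.646765) = 2.645752
x_3 = g(2.645752) = 2.645751
x_4 = g(2.645751) = 2.645751
x_5 = g(2.645751) = 2.645751
x_6 = g(2.645751) = 2.645751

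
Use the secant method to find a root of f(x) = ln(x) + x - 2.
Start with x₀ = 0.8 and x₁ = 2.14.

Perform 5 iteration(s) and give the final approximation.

f(x) = ln(x) + x - 2
x₀ = 0.8, x₁ = 2.14

Secant formula: x_{n+1} = x_n - f(x_n)(x_n - x_{n-1})/(f(x_n) - f(x_{n-1}))

Iteration 1:
  f(0.800000) = -1.423144
  f(2.140000) = 0.900806
  x_2 = 2.140000 - 0.900806×(2.140000 - 0.800000)/(0.900806 - (-1.423144))
       = 1.620591
Iteration 2:
  f(2.140000) = 0.900806
  f(1.620591) = 0.103382
  x_3 = 1.620591 - 0.103382×(1.620591 - 2.140000)/(0.103382 - 0.900806)
       = 1.553252
Iteration 3:
  f(1.620591) = 0.103382
  f(1.553252) = -0.006397
  x_4 = 1.553252 - (-0.006397)×(1.553252 - 1.620591)/(-0.006397 - 0.103382)
       = 1.557176
Iteration 4:
  f(1.553252) = -0.006397
  f(1.557176) = 0.000050
  x_5 = 1.557176 - 0.000050×(1.557176 - 1.553252)/(0.000050 - (-0.006397))
       = 1.557146
Iteration 5:
  f(1.557176) = 0.000050
  f(1.557146) = 0.000000
  x_6 = 1.557146 - 0.000000×(1.557146 - 1.557176)/(0.000000 - 0.000050)
       = 1.557146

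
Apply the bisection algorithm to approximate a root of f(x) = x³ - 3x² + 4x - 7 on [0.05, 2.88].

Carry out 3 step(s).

f(x) = x³ - 3x² + 4x - 7
Initial interval: [0.05, 2.88]

Iteration 1:
  c_1 = (0.050000 + 2.880000)/2 = 1.465000
  f(c_1) = f(1.465000) = -4.434455
  f(a) × f(c) ≥ 0, new interval: [1.465000, 2.880000]
Iteration 2:
  c_2 = (1.465000 + 2.880000)/2 = 2.172500
  f(c_2) = f(2.172500) = -2.215598
  f(a) × f(c) ≥ 0, new interval: [2.172500, 2.880000]
Iteration 3:
  c_3 = (2.172500 + 2.880000)/2 = 2.526250
  f(c_3) = f(2.526250) = 0.081556
  f(a) × f(c) < 0, new interval: [2.172500, 2.526250]

After 3 iteration(s), the approximation is c_3 = 2.526250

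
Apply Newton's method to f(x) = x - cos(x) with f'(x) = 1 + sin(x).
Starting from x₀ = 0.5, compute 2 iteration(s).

f(x) = x - cos(x)
f'(x) = 1 + sin(x)
x₀ = 0.5

Newton-Raphson formula: x_{n+1} = x_n - f(x_n)/f'(x_n)

Iteration 1:
  f(0.500000) = -0.377583
  f'(0.500000) = 1.479426
  x_1 = 0.500000 - (-0.377583)/1.479426 = 0.755222
Iteration 2:
  f(0.755222) = 0.027103
  f'(0.755222) = 1.685451
  x_2 = 0.755222 - 0.027103/1.685451 = 0.739142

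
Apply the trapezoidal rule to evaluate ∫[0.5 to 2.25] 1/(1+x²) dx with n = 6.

f(x) = 1/(1+x²)
a = 0.5, b = 2.25, n = 6
h = (b - a)/n = 0.291667

Trapezoidal rule: (h/2)[f(x₀) + 2f(x₁) + 2f(x₂) + ... + f(xₙ)]

x_0 = 0.5000, f(x_0) = 0.800000, coefficient = 1
x_1 = 0.7917, f(x_1) = 0.614728, coefficient = 2
x_2 = 1.0833, f(x_2) = 0.460064, coefficient = 2
x_3 = 1.3750, f(x_3) = 0.345946, coefficient = 2
x_4 = 1.6667, f(x_4) = 0.264706, coefficient = 2
x_5 = 1.9583, f(x_5) = 0.206822, coefficient = 2
x_6 = 2.2500, f(x_6) = 0.164948, coefficient = 1

I ≈ (0.291667/2) × 4.749480 = 0.692633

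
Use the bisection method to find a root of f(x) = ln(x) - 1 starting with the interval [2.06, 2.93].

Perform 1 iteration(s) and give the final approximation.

f(x) = ln(x) - 1
Initial interval: [2.06, 2.93]

Iteration 1:
  c_1 = (2.060000 + 2.930000)/2 = 2.495000
  f(c_1) = f(2.495000) = -0.085711
  f(a) × f(c) ≥ 0, new interval: [2.495000, 2.930000]

After 1 iteration(s), the approximation is c_1 = 2.495000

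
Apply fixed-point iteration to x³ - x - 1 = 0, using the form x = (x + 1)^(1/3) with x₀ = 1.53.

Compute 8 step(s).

Equation: x³ - x - 1 = 0
Fixed-point form: x = (x + 1)^(1/3)
x₀ = 1.53

x_1 = g(1.530000) = 1.362616
x_2 = g(1.362616) = 1.331878
x_3 = g(1.331878) = 1.326077
x_4 = g(1.326077) = 1.324976
x_5 = g(1.324976) = 1.324767
x_6 = g(1.324767) = 1.324727
x_7 = g(1.324727) = 1.324720
x_8 = g(1.324720) = 1.324718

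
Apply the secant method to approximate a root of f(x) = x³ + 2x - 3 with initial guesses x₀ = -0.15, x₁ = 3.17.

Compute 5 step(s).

f(x) = x³ + 2x - 3
x₀ = -0.15, x₁ = 3.17

Secant formula: x_{n+1} = x_n - f(x_n)(x_n - x_{n-1})/(f(x_n) - f(x_{n-1}))

Iteration 1:
  f(-0.150000) = -3.303375
  f(3.170000) = 35.195013
  x_2 = 3.170000 - 35.195013×(3.170000 - (-0.150000))/(35.195013 - (-3.303375))
       = 0.134874
Iteration 2:
  f(3.170000) = 35.195013
  f(0.134874) = -2.727798
  x_3 = 0.134874 - (-2.727798)×(0.134874 - 3.170000)/(-2.727798 - 35.195013)
       = 0.353192
Iteration 3:
  f(0.134874) = -2.727798
  f(0.353192) = -2.249558
  x_4 = 0.353192 - (-2.249558)×(0.353192 - 0.134874)/(-2.249558 - (-2.727798))
       = 1.380119
Iteration 4:
  f(0.353192) = -2.249558
  f(1.380119) = 2.388989
  x_5 = 1.380119 - 2.388989×(1.380119 - 0.353192)/(2.388989 - (-2.249558))
       = 0.851221
Iteration 5:
  f(1.380119) = 2.388989
  f(0.851221) = -0.680783
  x_6 = 0.851221 - (-0.680783)×(0.851221 - 1.380119)/(-0.680783 - 2.388989)
       = 0.968515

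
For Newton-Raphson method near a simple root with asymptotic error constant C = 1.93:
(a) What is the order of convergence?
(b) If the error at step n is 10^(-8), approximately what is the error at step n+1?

(a) Newton-Raphson has quadratic (order 2) convergence near simple roots.
    This means |e_{n+1}| ≈ C|e_n|².

(b) With |e_n| = 10^(-8) and C = 1.93:
    |e_{n+1}| ≈ 1.93 × (10^(-8))² = 1.93 × 10^(-16)

(a) 2 (quadratic); (b) |e_{n+1}| ≈ 1.930e-16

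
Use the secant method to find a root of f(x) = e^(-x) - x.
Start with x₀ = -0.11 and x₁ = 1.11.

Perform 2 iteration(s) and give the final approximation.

f(x) = e^(-x) - x
x₀ = -0.11, x₁ = 1.11

Secant formula: x_{n+1} = x_n - f(x_n)(x_n - x_{n-1})/(f(x_n) - f(x_{n-1}))

Iteration 1:
  f(-0.110000) = 1.226278
  f(1.110000) = -0.780441
  x_2 = 1.110000 - (-0.780441)×(1.110000 - (-0.110000))/(-0.780441 - 1.226278)
       = 0.635525
Iteration 2:
  f(1.110000) = -0.780441
  f(0.635525) = -0.105868
  x_3 = 0.635525 - (-0.105868)×(0.635525 - 1.110000)/(-0.105868 - (-0.780441))
       = 0.561061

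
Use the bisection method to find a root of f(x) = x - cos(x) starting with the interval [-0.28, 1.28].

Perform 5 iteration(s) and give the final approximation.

f(x) = x - cos(x)
Initial interval: [-0.28, 1.28]

Iteration 1:
  c_1 = (-0.280000 + 1.280000)/2 = 0.500000
  f(c_1) = f(0.500000) = -0.377583
  f(a) × f(c) ≥ 0, new interval: [0.500000, 1.280000]
Iteration 2:
  c_2 = (0.500000 + 1.280000)/2 = 0.890000
  f(c_2) = f(0.890000) = 0.260588
  f(a) × f(c) < 0, new interval: [0.500000, 0.890000]
Iteration 3:
  c_3 = (0.500000 + 0.890000)/2 = 0.695000
  f(c_3) = f(0.695000) = -0.073054
  f(a) × f(c) ≥ 0, new interval: [0.695000, 0.890000]
Iteration 4:
  c_4 = (0.695000 + 0.890000)/2 = 0.792500
  f(c_4) = f(0.792500) = 0.090433
  f(a) × f(c) < 0, new interval: [0.695000, 0.792500]
Iteration 5:
  c_5 = (0.695000 + 0.792500)/2 = 0.743750
  f(c_5) = f(0.743750) = 0.007815
  f(a) × f(c) < 0, new interval: [0.695000, 0.743750]

After 5 iteration(s), the approximation is c_5 = 0.743750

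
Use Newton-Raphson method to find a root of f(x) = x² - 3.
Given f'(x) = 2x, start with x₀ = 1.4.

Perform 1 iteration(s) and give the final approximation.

f(x) = x² - 3
f'(x) = 2x
x₀ = 1.4

Newton-Raphson formula: x_{n+1} = x_n - f(x_n)/f'(x_n)

Iteration 1:
  f(1.400000) = -1.040000
  f'(1.400000) = 2.800000
  x_1 = 1.400000 - (-1.040000)/2.800000 = 1.771429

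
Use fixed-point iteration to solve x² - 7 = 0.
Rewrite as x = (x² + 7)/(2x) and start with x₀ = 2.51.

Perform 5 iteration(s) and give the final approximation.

Equation: x² - 7 = 0
Fixed-point form: x = (x² + 7)/(2x)
x₀ = 2.51

x_1 = g(2.510000) = 2.649422
x_2 = g(2.649422) = 2.645754
x_3 = g(2.645754) = 2.645751
x_4 = g(2.645751) = 2.645751
x_5 = g(2.645751) = 2.645751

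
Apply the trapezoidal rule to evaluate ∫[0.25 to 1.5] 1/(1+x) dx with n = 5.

f(x) = 1/(1+x)
a = 0.25, b = 1.5, n = 5
h = (b - a)/n = 0.250000

Trapezoidal rule: (h/2)[f(x₀) + 2f(x₁) + 2f(x₂) + ... + f(xₙ)]

x_0 = 0.2500, f(x_0) = 0.800000, coefficient = 1
x_1 = 0.5000, f(x_1) = 0.666667, coefficient = 2
x_2 = 0.7500, f(x_2) = 0.571429, coefficient = 2
x_3 = 1.0000, f(x_3) = 0.500000, coefficient = 2
x_4 = 1.2500, f(x_4) = 0.444444, coefficient = 2
x_5 = 1.5000, f(x_5) = 0.400000, coefficient = 1

I ≈ (0.250000/2) × 5.565079 = 0.695635
Exact value: 0.693147
Error: 0.002488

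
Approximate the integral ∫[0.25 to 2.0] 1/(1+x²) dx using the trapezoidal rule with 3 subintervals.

f(x) = 1/(1+x²)
a = 0.25, b = 2.0, n = 3
h = (b - a)/n = 0.583333

Trapezoidal rule: (h/2)[f(x₀) + 2f(x₁) + 2f(x₂) + ... + f(xₙ)]

x_0 = 0.2500, f(x_0) = 0.941176, coefficient = 1
x_1 = 0.8333, f(x_1) = 0.590164, coefficient = 2
x_2 = 1.4167, f(x_2) = 0.332564, coefficient = 2
x_3 = 2.0000, f(x_3) = 0.200000, coefficient = 1

I ≈ (0.583333/2) × 2.986631 = 0.871101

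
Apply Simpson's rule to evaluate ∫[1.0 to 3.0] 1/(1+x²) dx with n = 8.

f(x) = 1/(1+x²)
a = 1.0, b = 3.0, n = 8
h = (b - a)/n = 0.250000

Simpson's rule: (h/3)[f(x₀) + 4f(x₁) + 2f(x₂) + ... + f(xₙ)]

x_0 = 1.0000, f(x_0) = 0.500000, coefficient = 1
x_1 = 1.2500, f(x_1) = 0.390244, coefficient = 4
x_2 = 1.5000, f(x_2) = 0.307692, coefficient = 2
x_3 = 1.7500, f(x_3) = 0.246154, coefficient = 4
x_4 = 2.0000, f(x_4) = 0.200000, coefficient = 2
x_5 = 2.2500, f(x_5) = 0.164948, coefficient = 4
x_6 = 2.5000, f(x_6) = 0.137931, coefficient = 2
x_7 = 2.7500, f(x_7) = 0.116788, coefficient = 4
x_8 = 3.0000, f(x_8) = 0.100000, coefficient = 1

I ≈ (0.250000/3) × 5.563785 = 0.463649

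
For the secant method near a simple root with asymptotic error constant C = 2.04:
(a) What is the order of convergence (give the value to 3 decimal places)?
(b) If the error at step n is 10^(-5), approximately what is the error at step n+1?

(a) Secant method has superlinear convergence with order φ = (1+√5)/2 ≈ 1.618.
    This means |e_{n+1}| ≈ C|e_n|^1.618.

(b) With |e_n| = 10^(-5) and C = 2.04:
    |e_{n+1}| ≈ 2.04 × (10^(-5))^1.618 = 2.04 × 10^(-8.09)

(a) ≈ 1.618 (golden ratio); (b) |e_{n+1}| ≈ 1.658e-08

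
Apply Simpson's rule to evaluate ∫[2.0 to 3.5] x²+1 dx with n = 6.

f(x) = x²+1
a = 2.0, b = 3.5, n = 6
h = (b - a)/n = 0.250000

Simpson's rule: (h/3)[f(x₀) + 4f(x₁) + 2f(x₂) + ... + f(xₙ)]

x_0 = 2.0000, f(x_0) = 5.000000, coefficient = 1
x_1 = 2.2500, f(x_1) = 6.062500, coefficient = 4
x_2 = 2.5000, f(x_2) = 7.250000, coefficient = 2
x_3 = 2.7500, f(x_3) = 8.562500, coefficient = 4
x_4 = 3.0000, f(x_4) = 10.000000, coefficient = 2
x_5 = 3.2500, f(x_5) = 11.562500, coefficient = 4
x_6 = 3.5000, f(x_6) = 13.250000, coefficient = 1

I ≈ (0.250000/3) × 157.500000 = 13.125000
Exact value: 13.125000
Error: 0.000000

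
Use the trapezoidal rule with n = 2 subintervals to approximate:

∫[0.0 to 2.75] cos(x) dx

f(x) = cos(x)
a = 0.0, b = 2.75, n = 2
h = (b - a)/n = 1.375000

Trapezoidal rule: (h/2)[f(x₀) + 2f(x₁) + 2f(x₂) + ... + f(xₙ)]

x_0 = 0.0000, f(x_0) = 1.000000, coefficient = 1
x_1 = 1.3750, f(x_1) = 0.194548, coefficient = 2
x_2 = 2.7500, f(x_2) = -0.924302, coefficient = 1

I ≈ (1.375000/2) × 0.464793 = 0.319545
Exact value: 0.381661
Error: 0.062116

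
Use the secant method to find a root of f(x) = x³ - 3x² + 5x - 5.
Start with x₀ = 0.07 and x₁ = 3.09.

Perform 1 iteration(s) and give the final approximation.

f(x) = x³ - 3x² + 5x - 5
x₀ = 0.07, x₁ = 3.09

Secant formula: x_{n+1} = x_n - f(x_n)(x_n - x_{n-1})/(f(x_n) - f(x_{n-1}))

Iteration 1:
  f(0.070000) = -4.664357
  f(3.090000) = 11.309329
  x_2 = 3.090000 - 11.309329×(3.090000 - 0.070000)/(11.309329 - (-4.664357))
       = 0.951848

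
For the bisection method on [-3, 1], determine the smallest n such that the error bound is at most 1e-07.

We need (b-a)/2^n ≤ 1e-07
(1 - (-3))/2^n ≤ 1e-07
4/2^n ≤ 1e-07
2^n ≥ 40000000
n ≥ log₂(40000000) = 25.25
n ≥ 26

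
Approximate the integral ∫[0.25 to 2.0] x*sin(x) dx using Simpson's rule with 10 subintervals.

f(x) = x*sin(x)
a = 0.25, b = 2.0, n = 10
h = (b - a)/n = 0.175000

Simpson's rule: (h/3)[f(x₀) + 4f(x₁) + 2f(x₂) + ... + f(xₙ)]

x_0 = 0.2500, f(x_0) = 0.061851, coefficient = 1
x_1 = 0.4250, f(x_1) = 0.175236, coefficient = 4
x_2 = 0.6000, f(x_2) = 0.338785, coefficient = 2
x_3 = 0.7750, f(x_3) = 0.542280, coefficient = 4
x_4 = 0.9500, f(x_4) = 0.772745, coefficient = 2
x_5 = 1.1250, f(x_5) = 1.015051, coefficient = 4
x_6 = 1.3000, f(x_6) = 1.252626, coefficient = 2
x_7 = 1.4750, f(x_7) = 1.468237, coefficient = 4
x_8 = 1.6500, f(x_8) = 1.644827, coefficient = 2
x_9 = 1.8250, f(x_9) = 1.766352, coefficient = 4
x_10 = 2.0000, f(x_10) = 1.818595, coefficient = 1

I ≈ (0.175000/3) × 29.767036 = 1.736410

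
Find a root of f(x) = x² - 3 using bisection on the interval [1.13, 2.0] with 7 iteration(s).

f(x) = x² - 3
Initial interval: [1.13, 2.0]

Iteration 1:
  c_1 = (1.130000 + 2.000000)/2 = 1.565000
  f(c_1) = f(1.565000) = -0.550775
  f(a) × f(c) ≥ 0, new interval: [1.565000, 2.000000]
Iteration 2:
  c_2 = (1.565000 + 2.000000)/2 = 1.782500
  f(c_2) = f(1.782500) = 0.177306
  f(a) × f(c) < 0, new interval: [1.565000, 1.782500]
Iteration 3:
  c_3 = (1.565000 + 1.782500)/2 = 1.673750
  f(c_3) = f(1.673750) = -0.198561
  f(a) × f(c) ≥ 0, new interval: [1.673750, 1.782500]
Iteration 4:
  c_4 = (1.673750 + 1.782500)/2 = 1.728125
  f(c_4) = f(1.728125) = -0.013584
  f(a) × f(c) ≥ 0, new interval: [1.728125, 1.782500]
Iteration 5:
  c_5 = (1.728125 + 1.782500)/2 = 1.755313
  f(c_5) = f(1.755313) = 0.081122
  f(a) × f(c) < 0, new interval: [1.728125, 1.755313]
Iteration 6:
  c_6 = (1.728125 + 1.755313)/2 = 1.741719
  f(c_6) = f(1.741719) = 0.033584
  f(a) × f(c) < 0, new interval: [1.728125, 1.741719]
Iteration 7:
  c_7 = (1.728125 + 1.741719)/2 = 1.734922
  f(c_7) = f(1.734922) = 0.009954
  f(a) × f(c) < 0, new interval: [1.728125, 1.734922]

After 7 iteration(s), the approximation is c_7 = 1.734922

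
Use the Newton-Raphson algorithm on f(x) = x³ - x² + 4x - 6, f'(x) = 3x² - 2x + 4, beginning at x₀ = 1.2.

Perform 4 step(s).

f(x) = x³ - x² + 4x - 6
f'(x) = 3x² - 2x + 4
x₀ = 1.2

Newton-Raphson formula: x_{n+1} = x_n - f(x_n)/f'(x_n)

Iteration 1:
  f(1.200000) = -0.912000
  f'(1.200000) = 5.920000
  x_1 = 1.200000 - (-0.912000)/5.920000 = 1.354054
Iteration 2:
  f(1.354054) = 0.065361
  f'(1.354054) = 6.792279
  x_2 = 1.354054 - 0.065361/6.792279 = 1.344431
Iteration 3:
  f(1.344431) = 0.000283
  f'(1.344431) = 6.733623
  x_3 = 1.344431 - 0.000283/6.733623 = 1.344389
Iteration 4:
  f(1.344389) = 0.000000
  f'(1.344389) = 6.733369
  x_4 = 1.344389 - 0.000000/6.733369 = 1.344389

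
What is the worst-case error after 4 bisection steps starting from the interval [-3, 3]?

Bisection error bound: |error| ≤ (b-a)/2^n
|error| ≤ (3 - (-3))/2^4 = 6/2^4
|error| ≤ 0.3750000000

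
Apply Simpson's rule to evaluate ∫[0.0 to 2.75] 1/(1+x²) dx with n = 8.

f(x) = 1/(1+x²)
a = 0.0, b = 2.75, n = 8
h = (b - a)/n = 0.343750

Simpson's rule: (h/3)[f(x₀) + 4f(x₁) + 2f(x₂) + ... + f(xₙ)]

x_0 = 0.0000, f(x_0) = 1.000000, coefficient = 1
x_1 = 0.3438, f(x_1) = 0.894323, coefficient = 4
x_2 = 0.6875, f(x_2) = 0.679045, coefficient = 2
x_3 = 1.0312, f(x_3) = 0.484619, coefficient = 4
x_4 = 1.3750, f(x_4) = 0.345946, coefficient = 2
x_5 = 1.7188, f(x_5) = 0.252902, coefficient = 4
x_6 = 2.0625, f(x_6) = 0.190335, coefficient = 2
x_7 = 2.4062, f(x_7) = 0.147275, coefficient = 4
x_8 = 2.7500, f(x_8) = 0.116788, coefficient = 1

I ≈ (0.343750/3) × 10.663914 = 1.221907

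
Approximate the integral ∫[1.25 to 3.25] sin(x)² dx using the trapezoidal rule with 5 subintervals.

f(x) = sin(x)²
a = 1.25, b = 3.25, n = 5
h = (b - a)/n = 0.400000

Trapezoidal rule: (h/2)[f(x₀) + 2f(x₁) + 2f(x₂) + ... + f(xₙ)]

x_0 = 1.2500, f(x_0) = 0.900572, coefficient = 1
x_1 = 1.6500, f(x_1) = 0.993740, coefficient = 2
x_2 = 2.0500, f(x_2) = 0.787412, coefficient = 2
x_3 = 2.4500, f(x_3) = 0.406744, coefficient = 2
x_4 = 2.8500, f(x_4) = 0.082644, coefficient = 2
x_5 = 3.2500, f(x_5) = 0.011706, coefficient = 1

I ≈ (0.400000/2) × 5.453357 = 1.090671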